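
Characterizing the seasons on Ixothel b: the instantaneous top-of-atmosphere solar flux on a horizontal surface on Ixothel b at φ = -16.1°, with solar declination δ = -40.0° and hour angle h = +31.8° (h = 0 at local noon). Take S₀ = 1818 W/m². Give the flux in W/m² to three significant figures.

1.46e+03 W/m²

cos θ_z = sin φ sin δ + cos φ cos δ cos h = 0.178254 + 0.625521 = 0.803775.
Flux = S₀ · cos θ_z = 1818 × 0.803775 = 1461 W/m².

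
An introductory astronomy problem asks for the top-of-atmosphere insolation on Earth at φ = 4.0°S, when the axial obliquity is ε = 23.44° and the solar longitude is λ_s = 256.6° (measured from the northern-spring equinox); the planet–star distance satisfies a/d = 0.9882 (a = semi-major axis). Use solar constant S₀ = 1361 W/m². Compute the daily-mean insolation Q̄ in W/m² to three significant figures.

Solar declination: sin δ = sin ε · sin λ_s = sin 23.44° × sin 256.6° = -0.38696, so δ = -22.765°.
cos H₀ = −tan(-4.0°) tan(-22.765°) = -0.0293, H₀ = 1.6001 rad.
Bracket: H₀ sin φ sin δ + cos φ cos δ sin H₀ = 1.6001×-0.06976×-0.38696 + 0.99756×0.92210×0.99957 = 0.043194 + 0.919455 = 0.962649.
Inverse-square distance factor (a/d)² = 0.9882² = 0.976539.
Q̄ = (S₀/π) × 0.976539 × [bracket] = (1361/π) × 0.976539 × 0.962649 = 407.3 W/m².

Q̄ ≈ 407 W/m²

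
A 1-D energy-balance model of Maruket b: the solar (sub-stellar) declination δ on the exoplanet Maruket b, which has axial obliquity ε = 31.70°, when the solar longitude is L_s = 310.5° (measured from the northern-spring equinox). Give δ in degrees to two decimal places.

sin δ = sin ε · sin L_s = sin 31.70° × sin 310.5° = -0.399572.
δ = arcsin(-0.399572) = -23.55°.

δ = -23.55°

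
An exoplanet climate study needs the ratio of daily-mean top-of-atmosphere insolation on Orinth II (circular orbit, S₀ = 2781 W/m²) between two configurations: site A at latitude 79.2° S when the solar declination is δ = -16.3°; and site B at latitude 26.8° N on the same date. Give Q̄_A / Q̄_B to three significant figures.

Q̄_A / Q̄_B ≈ 1.30

— Configuration A (φ=-79.2°):
cos H₀ = −tan(-79.2°) tan(-16.300°) = -1.5329 ≤ −1 ⇒ polar day, H₀ = π.
Bracket: H₀ sin φ sin δ + cos φ cos δ sin H₀ = 3.1416×-0.98229×-0.28067 + 0.18738×0.95981×0.00000 = 0.866137 + 0.000000 = 0.866137.
Q̄ = (S₀/π) × [bracket] = (2781/π) × 0.866137 = 766.72 W/m².
— Configuration B (φ=+26.8°):
cos H₀ = −tan(+26.8°) tan(-16.300°) = 0.1477, H₀ = 1.4225 rad.
Bracket: H₀ sin φ sin δ + cos φ cos δ sin H₀ = 1.4225×0.45088×-0.28067 + 0.89259×0.95981×0.98903 = -0.180015 + 0.847319 = 0.667304.
Q̄ = (S₀/π) × [bracket] = (2781/π) × 0.667304 = 590.71 W/m².
Ratio Q̄_A / Q̄_B = 766.72 / 590.71 = 1.298.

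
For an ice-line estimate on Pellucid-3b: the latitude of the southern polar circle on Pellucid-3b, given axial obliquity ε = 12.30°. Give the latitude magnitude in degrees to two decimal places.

The polar circle is the lowest latitude that experiences at least one full rotation of continuous darkness at the northern-summer solstice; it lies at |φ| = 90° − ε = 90° − 12.30° = 77.70°.

77.70°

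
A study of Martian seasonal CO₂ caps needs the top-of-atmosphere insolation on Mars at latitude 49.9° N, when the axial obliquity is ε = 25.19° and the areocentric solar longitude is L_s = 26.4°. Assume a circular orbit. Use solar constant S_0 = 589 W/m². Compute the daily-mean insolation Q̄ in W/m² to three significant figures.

sin δ = sin 25.19° × sin 26.4° = 0.18925, so δ = +10.909°.
cos h₀ = −tan(+49.9°) tan(+10.909°) = -0.2289, h₀ = 1.8017 rad.
Bracket: h₀ sin ϕ sin δ + cos ϕ cos δ sin h₀ = 1.8017×0.76492×0.18925 + 0.64412×0.98193×0.97346 = 0.260816 + 0.615695 = 0.876511.
Q̄ = (S_0/π) × [bracket] = (589/π) × 0.876511 = 164.3 W/m².

Q̄ ≈ 164 W/m²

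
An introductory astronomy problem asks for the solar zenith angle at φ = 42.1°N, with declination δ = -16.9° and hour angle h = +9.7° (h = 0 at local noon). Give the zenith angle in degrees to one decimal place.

cos θ_z = sin φ sin δ + cos φ cos δ cos h = -0.194894 + 0.699783 = 0.504889.
θ_z = arccos(0.504889) = 59.7°.

θ_z = 59.7°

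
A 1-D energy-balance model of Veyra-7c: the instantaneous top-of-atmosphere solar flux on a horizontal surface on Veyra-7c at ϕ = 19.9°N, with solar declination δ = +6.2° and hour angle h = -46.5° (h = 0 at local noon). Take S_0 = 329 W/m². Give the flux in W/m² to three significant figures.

cos θ_z = sin ϕ sin δ + cos ϕ cos δ cos h = 0.036761 + 0.643466 = 0.680227.
Flux = S_0 · cos θ_z = 329 × 0.680227 = 223.8 W/m².

224 W/m²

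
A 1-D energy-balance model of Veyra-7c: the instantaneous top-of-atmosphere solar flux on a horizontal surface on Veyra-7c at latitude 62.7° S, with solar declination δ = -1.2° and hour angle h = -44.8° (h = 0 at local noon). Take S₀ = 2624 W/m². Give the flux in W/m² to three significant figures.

903 W/m²

cos θ_z = sin φ sin δ + cos φ cos δ cos h = 0.018610 + 0.325373 = 0.343983.
Flux = S₀ · cos θ_z = 2624 × 0.343983 = 902.6 W/m².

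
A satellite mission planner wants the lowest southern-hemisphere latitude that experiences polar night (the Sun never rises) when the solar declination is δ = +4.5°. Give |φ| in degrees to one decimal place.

Polar night requires cos H₀ = −tan φ tan δ ≥ 1, i.e. tan φ tan δ ≤ −1.
The boundary is |tan φ| · |tan δ| = 1, so |φ| = 90° − |δ| = 90° − 4.5° = 85.5° in the southern hemisphere.

|φ| = 85.5°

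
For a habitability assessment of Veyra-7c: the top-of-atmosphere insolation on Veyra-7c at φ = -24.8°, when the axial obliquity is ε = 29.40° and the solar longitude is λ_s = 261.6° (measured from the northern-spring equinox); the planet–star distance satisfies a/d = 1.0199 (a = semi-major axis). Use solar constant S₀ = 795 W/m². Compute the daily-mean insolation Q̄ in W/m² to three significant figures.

Q̄ ≈ 300 W/m²

Solar declination: sin δ = sin ε · sin λ_s = sin 29.40° × sin 261.6° = -0.48564, so δ = -29.054°.
cos H₀ = −tan(-24.8°) tan(-29.054°) = -0.2567, H₀ = 1.8304 rad.
Bracket: H₀ sin φ sin δ + cos φ cos δ sin H₀ = 1.8304×-0.41945×-0.48564 + 0.90778×0.87416×0.96649 = 0.372856 + 0.766953 = 1.139809.
Inverse-square distance factor (a/d)² = 1.0199² = 1.040196.
Q̄ = (S₀/π) × 1.040196 × [bracket] = (795/π) × 1.040196 × 1.139809 = 300.0 W/m².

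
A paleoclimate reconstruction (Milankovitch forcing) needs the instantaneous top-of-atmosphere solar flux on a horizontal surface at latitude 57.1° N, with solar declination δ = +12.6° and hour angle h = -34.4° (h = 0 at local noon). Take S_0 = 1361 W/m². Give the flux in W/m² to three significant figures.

cos θ_z = sin ϕ sin δ + cos ϕ cos δ cos h = 0.183157 + 0.437387 = 0.620544.
Flux = S_0 · cos θ_z = 1361 × 0.620544 = 844.6 W/m².

845 W/m²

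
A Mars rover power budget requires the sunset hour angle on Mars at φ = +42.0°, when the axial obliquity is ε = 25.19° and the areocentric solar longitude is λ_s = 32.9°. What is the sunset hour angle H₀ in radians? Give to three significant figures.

sin δ = sin 25.19° × sin 32.9° = 0.23119, so δ = +13.367°.
cos H₀ = −tan φ · tan δ = −tan(+42.0°) × tan(+13.367°) = -0.2140, so H₀ = 1.7864 rad = 102.35°.

H₀ = 1.79 rad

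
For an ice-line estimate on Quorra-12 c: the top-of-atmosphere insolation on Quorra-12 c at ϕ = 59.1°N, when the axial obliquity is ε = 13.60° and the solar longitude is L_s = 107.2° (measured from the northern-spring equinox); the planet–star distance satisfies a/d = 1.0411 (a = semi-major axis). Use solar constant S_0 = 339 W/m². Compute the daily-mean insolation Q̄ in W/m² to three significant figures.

Q̄ ≈ 98.3 W/m²

Solar declination: sin δ = sin ε · sin L_s = sin 13.60° × sin 107.2° = 0.22463, so δ = +12.981°.
cos h₀ = −tan(+59.1°) tan(+12.981°) = -0.3852, h₀ = 1.9662 rad.
Bracket: h₀ sin ϕ sin δ + cos ϕ cos δ sin h₀ = 1.9662×0.85806×0.22463 + 0.51354×0.97445×0.92285 = 0.378977 + 0.461812 = 0.840789.
Inverse-square distance factor (a/d)² = 1.0411² = 1.083889.
Q̄ = (S_0/π) × 1.083889 × [bracket] = (339/π) × 1.083889 × 0.840789 = 98.34 W/m².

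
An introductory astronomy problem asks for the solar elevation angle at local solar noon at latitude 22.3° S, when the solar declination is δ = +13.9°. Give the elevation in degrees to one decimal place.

At local noon the hour angle is zero, so the zenith angle equals |ϕ − δ| = |-22.3° − (+13.900°)| = 36.200°.
Elevation = 90° − 36.200° = 53.8°.

53.8°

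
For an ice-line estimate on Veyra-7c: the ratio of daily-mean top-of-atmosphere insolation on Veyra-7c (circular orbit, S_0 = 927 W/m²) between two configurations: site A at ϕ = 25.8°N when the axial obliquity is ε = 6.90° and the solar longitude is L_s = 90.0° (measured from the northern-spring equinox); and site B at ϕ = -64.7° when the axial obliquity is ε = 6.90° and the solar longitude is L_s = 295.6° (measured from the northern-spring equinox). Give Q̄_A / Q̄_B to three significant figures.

— Configuration A (ϕ=+25.8°):
Solar declination: sin δ = sin ε · sin L_s = sin 6.90° × sin 90.0° = 0.12014, so δ = +6.900°.
cos h₀ = −tan(+25.8°) tan(+6.900°) = -0.0585, h₀ = 1.6293 rad.
Bracket: h₀ sin ϕ sin δ + cos ϕ cos δ sin h₀ = 1.6293×0.43523×0.12014 + 0.90032×0.99276×0.99829 = 0.085194 + 0.892273 = 0.977467.
Q̄ = (S_0/π) × [bracket] = (927/π) × 0.977467 = 288.42 W/m².
— Configuration B (ϕ=-64.7°):
Solar declination: sin δ = sin ε · sin L_s = sin 6.90° × sin 295.6° = -0.10834, so δ = -6.220°.
cos h₀ = −tan(-64.7°) tan(-6.220°) = -0.2306, h₀ = 1.8034 rad.
Bracket: h₀ sin ϕ sin δ + cos ϕ cos δ sin h₀ = 1.8034×-0.90408×-0.10834 + 0.42736×0.99411×0.97306 = 0.176639 + 0.413398 = 0.590037.
Q̄ = (S_0/π) × [bracket] = (927/π) × 0.590037 = 174.10 W/m².
Ratio Q̄_A / Q̄_B = 288.42 / 174.10 = 1.657.

Q̄_A / Q̄_B ≈ 1.66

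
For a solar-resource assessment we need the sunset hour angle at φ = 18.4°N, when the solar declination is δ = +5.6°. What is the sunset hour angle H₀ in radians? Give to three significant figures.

H₀ = 1.60 rad

cos H₀ = −tan φ · tan δ = −tan(+18.4°) × tan(+5.600°) = -0.0326, so H₀ = 1.6034 rad = 91.87°.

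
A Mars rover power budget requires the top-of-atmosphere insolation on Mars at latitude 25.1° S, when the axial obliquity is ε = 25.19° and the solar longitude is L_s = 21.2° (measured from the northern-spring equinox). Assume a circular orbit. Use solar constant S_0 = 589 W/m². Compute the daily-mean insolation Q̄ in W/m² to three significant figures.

Solar declination: sin δ = sin ε · sin L_s = sin 25.19° × sin 21.2° = 0.15392, so δ = +8.854°.
cos h₀ = −tan(-25.1°) tan(+8.854°) = 0.0730, h₀ = 1.4978 rad.
Bracket: h₀ sin ϕ sin δ + cos ϕ cos δ sin h₀ = 1.4978×-0.42420×0.15392 + 0.90557×0.98808×0.99733 = -0.097796 + 0.892387 = 0.794591.
Q̄ = (S_0/π) × [bracket] = (589/π) × 0.794591 = 149.0 W/m².

Q̄ ≈ 149 W/m²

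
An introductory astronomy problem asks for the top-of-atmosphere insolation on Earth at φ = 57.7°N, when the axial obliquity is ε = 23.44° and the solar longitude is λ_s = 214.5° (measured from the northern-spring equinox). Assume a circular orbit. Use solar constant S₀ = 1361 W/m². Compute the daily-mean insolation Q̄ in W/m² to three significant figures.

Solar declination: sin δ = sin ε · sin λ_s = sin 23.44° × sin 214.5° = -0.22531, so δ = -13.021°.
cos H₀ = −tan(+57.7°) tan(-13.021°) = 0.3658, H₀ = 1.1963 rad.
Bracket: H₀ sin φ sin δ + cos φ cos δ sin H₀ = 1.1963×0.84526×-0.22531 + 0.53435×0.97429×0.93069 = -0.227830 + 0.484528 = 0.256698.
Q̄ = (S₀/π) × [bracket] = (1361/π) × 0.256698 = 111.2 W/m².

Q̄ ≈ 111 W/m²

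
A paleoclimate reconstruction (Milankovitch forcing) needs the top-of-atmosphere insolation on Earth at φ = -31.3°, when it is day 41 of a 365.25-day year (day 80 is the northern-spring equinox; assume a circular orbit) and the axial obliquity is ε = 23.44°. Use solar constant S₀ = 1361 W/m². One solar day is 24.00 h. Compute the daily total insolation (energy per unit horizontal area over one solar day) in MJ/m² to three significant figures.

38.9 MJ/m²

Solar longitude: λ_s = 360° × (41 − 80)/365.25 = -38.439°, i.e. -38.439° + 360° = 321.561°.
sin δ = sin 23.44° × sin 321.561° = -0.24730, so δ = -14.318°.
cos H₀ = −tan(-31.3°) tan(-14.318°) = -0.1552, H₀ = 1.7266 rad.
Bracket: H₀ sin φ sin δ + cos φ cos δ sin H₀ = 1.7266×-0.51952×-0.24730 + 0.85446×0.96894×0.98789 = 0.221829 + 0.817894 = 1.039723.
Q̄ = (S₀/π) × [bracket] = (1361/π) × 1.039723 = 450.43 W/m².
Daily total = Q̄ × 24.00 h × 3600 s/h = 450.43 × 24.00 × 3600 / 10⁶ = 38.92 MJ/m².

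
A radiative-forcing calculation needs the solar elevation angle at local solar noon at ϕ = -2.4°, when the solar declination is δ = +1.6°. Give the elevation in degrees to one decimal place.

At local noon the hour angle is zero, so the zenith angle equals |ϕ − δ| = |-2.4° − (+1.600°)| = 4.000°.
Elevation = 90° − 4.000° = 86.0°.

86.0°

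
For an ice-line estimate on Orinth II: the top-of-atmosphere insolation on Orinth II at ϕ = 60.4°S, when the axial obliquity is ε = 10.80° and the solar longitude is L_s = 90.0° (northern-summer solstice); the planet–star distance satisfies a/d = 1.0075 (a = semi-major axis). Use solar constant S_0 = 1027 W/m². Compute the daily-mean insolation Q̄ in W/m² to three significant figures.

Solar declination: sin δ = sin ε · sin L_s = sin 10.80° × sin 90.0° = 0.18738, so δ = +10.800°.
cos h₀ = −tan(-60.4°) tan(+10.800°) = 0.3358, h₀ = 1.2283 rad.
Bracket: h₀ sin ϕ sin δ + cos ϕ cos δ sin h₀ = 1.2283×-0.86949×0.18738 + 0.49394×0.98229×0.94193 = -0.200121 + 0.457017 = 0.256896.
Inverse-square distance factor (a/d)² = 1.0075² = 1.015056.
Q̄ = (S_0/π) × 1.015056 × [bracket] = (1027/π) × 1.015056 × 0.256896 = 85.24 W/m².

Q̄ ≈ 85.2 W/m²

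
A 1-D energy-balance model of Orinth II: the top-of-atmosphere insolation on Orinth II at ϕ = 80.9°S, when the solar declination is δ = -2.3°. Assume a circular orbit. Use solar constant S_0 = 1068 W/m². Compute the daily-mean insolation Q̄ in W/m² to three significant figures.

cos h₀ = −tan(-80.9°) tan(-2.300°) = -0.2508, h₀ = 1.8243 rad.
Bracket: h₀ sin ϕ sin δ + cos ϕ cos δ sin h₀ = 1.8243×-0.98741×-0.04013 + 0.15816×0.99919×0.96805 = 0.072287 + 0.152983 = 0.225270.
Q̄ = (S_0/π) × [bracket] = (1068/π) × 0.225270 = 76.58 W/m².

Q̄ ≈ 76.6 W/m²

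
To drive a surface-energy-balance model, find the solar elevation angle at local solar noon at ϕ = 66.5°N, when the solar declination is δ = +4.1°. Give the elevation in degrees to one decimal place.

27.6°

At local noon the hour angle is zero, so the zenith angle equals |ϕ − δ| = |+66.5° − (+4.100°)| = 62.400°.
Elevation = 90° − 62.400° = 27.6°.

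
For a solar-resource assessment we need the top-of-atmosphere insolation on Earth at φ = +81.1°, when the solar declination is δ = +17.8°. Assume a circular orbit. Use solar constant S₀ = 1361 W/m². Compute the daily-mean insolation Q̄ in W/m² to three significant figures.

cos H₀ = −tan(+81.1°) tan(+17.800°) = -2.0503 ≤ −1 ⇒ polar day, H₀ = π.
Bracket: H₀ sin φ sin δ + cos φ cos δ sin H₀ = 3.1416×0.98796×0.30570 + 0.15471×0.95213×0.00000 = 0.948824 + 0.000000 = 0.948824.
Q̄ = (S₀/π) × [bracket] = (1361/π) × 0.948824 = 411.0 W/m².

Q̄ ≈ 411 W/m²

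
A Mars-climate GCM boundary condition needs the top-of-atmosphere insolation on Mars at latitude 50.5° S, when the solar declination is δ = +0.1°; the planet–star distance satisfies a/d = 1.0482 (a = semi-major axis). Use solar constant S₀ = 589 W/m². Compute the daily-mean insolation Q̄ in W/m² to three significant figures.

Q̄ ≈ 131 W/m²

cos H₀ = −tan(-50.5°) tan(+0.100°) = 0.0021, H₀ = 1.5687 rad.
Bracket: H₀ sin φ sin δ + cos φ cos δ sin H₀ = 1.5687×-0.77162×0.00175 + 0.63608×1.00000×1.00000 = -0.002118 + 0.636080 = 0.633962.
Inverse-square distance factor (a/d)² = 1.0482² = 1.098723.
Q̄ = (S₀/π) × 1.098723 × [bracket] = (589/π) × 1.098723 × 0.633962 = 130.6 W/m².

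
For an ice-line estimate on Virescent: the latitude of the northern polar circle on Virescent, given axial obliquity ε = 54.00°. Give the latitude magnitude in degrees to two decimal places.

The polar circle is the lowest latitude that experiences at least one full rotation of continuous daylight at the northern-summer solstice; it lies at |φ| = 90° − ε = 90° − 54.00° = 36.00°.

36.00°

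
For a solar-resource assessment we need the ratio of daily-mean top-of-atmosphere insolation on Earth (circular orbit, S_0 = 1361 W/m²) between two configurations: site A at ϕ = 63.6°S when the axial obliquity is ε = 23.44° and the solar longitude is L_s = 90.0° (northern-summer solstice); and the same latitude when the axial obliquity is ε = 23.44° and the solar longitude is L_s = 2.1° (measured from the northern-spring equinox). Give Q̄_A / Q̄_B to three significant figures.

— Configuration A (ϕ=-63.6°):
Solar declination: sin δ = sin ε · sin L_s = sin 23.44° × sin 90.0° = 0.39779, so δ = +23.440°.
cos h₀ = −tan(-63.6°) tan(+23.440°) = 0.8734, h₀ = 0.5086 rad.
Bracket: h₀ sin ϕ sin δ + cos ϕ cos δ sin h₀ = 0.5086×-0.89571×0.39779 + 0.44464×0.91748×0.48697 = -0.181216 + 0.198659 = 0.017443.
Q̄ = (S_0/π) × [bracket] = (1361/π) × 0.017443 = 7.5567 W/m².
— Configuration B (ϕ=-63.6°):
Solar declination: sin δ = sin ε · sin L_s = sin 23.44° × sin 2.1° = 0.01458, so δ = +0.835°.
cos h₀ = −tan(-63.6°) tan(+0.835°) = 0.0294, h₀ = 1.5414 rad.
Bracket: h₀ sin ϕ sin δ + cos ϕ cos δ sin h₀ = 1.5414×-0.89571×0.01458 + 0.44464×0.99989×0.99957 = -0.020130 + 0.444400 = 0.424270.
Q̄ = (S_0/π) × [bracket] = (1361/π) × 0.424270 = 183.80 W/m².
Ratio Q̄_A / Q̄_B = 7.5567 / 183.80 = 0.04111.

Q̄_A / Q̄_B ≈ 0.0411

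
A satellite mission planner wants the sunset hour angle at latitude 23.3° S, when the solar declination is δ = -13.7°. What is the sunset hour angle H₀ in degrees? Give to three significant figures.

cos H₀ = −tan φ · tan δ = −tan(-23.3°) × tan(-13.700°) = -0.1050, so H₀ = 1.6760 rad = 96.03°.

H₀ = 96.0°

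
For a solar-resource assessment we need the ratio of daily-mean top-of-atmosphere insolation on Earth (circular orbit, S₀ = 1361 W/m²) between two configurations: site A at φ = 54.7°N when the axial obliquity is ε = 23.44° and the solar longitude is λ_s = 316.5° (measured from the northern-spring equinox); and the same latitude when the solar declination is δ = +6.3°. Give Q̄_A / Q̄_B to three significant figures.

Q̄_A / Q̄_B ≈ 0.347

— Configuration A (φ=+54.7°):
Solar declination: sin δ = sin ε · sin λ_s = sin 23.44° × sin 316.5° = -0.27382, so δ = -15.892°.
cos H₀ = −tan(+54.7°) tan(-15.892°) = 0.4021, H₀ = 1.1570 rad.
Bracket: H₀ sin φ sin δ + cos φ cos δ sin H₀ = 1.1570×0.81614×-0.27382 + 0.57786×0.96178×0.91560 = -0.258561 + 0.508867 = 0.250306.
Q̄ = (S₀/π) × [bracket] = (1361/π) × 0.250306 = 108.44 W/m².
— Configuration B (φ=+54.7°):
cos H₀ = −tan(+54.7°) tan(+6.300°) = -0.1559, H₀ = 1.7274 rad.
Bracket: H₀ sin φ sin δ + cos φ cos δ sin H₀ = 1.7274×0.81614×0.10973 + 0.57786×0.99396×0.98777 = 0.154697 + 0.567345 = 0.722042.
Q̄ = (S₀/π) × [bracket] = (1361/π) × 0.722042 = 312.80 W/m².
Ratio Q̄_A / Q̄_B = 108.44 / 312.80 = 0.3467.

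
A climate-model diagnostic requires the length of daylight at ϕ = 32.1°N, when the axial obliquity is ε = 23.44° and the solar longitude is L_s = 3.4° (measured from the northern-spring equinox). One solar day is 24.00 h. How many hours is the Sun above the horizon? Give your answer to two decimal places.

Solar declination: sin δ = sin ε · sin L_s = sin 23.44° × sin 3.4° = 0.02359, so δ = +1.352°.
cos h₀ = −tan ϕ · tan δ = −tan(+32.1°) × tan(+1.352°) = -0.0148, so h₀ = 1.5856 rad = 90.85°.
Daylight = 2h₀/(2π) × 24.00 h = (1.5856/π) × 24.00 = 12.11 h.

12.11 h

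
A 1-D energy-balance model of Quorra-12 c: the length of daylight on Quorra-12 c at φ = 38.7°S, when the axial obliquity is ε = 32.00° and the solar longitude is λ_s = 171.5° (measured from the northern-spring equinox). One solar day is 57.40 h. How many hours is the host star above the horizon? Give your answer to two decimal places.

27.55 h

Solar declination: sin δ = sin ε · sin λ_s = sin 32.00° × sin 171.5° = 0.07833, so δ = +4.492°.
cos H₀ = −tan φ · tan δ = −tan(-38.7°) × tan(+4.492°) = 0.0629, so H₀ = 1.5078 rad = 86.39°.
Daylight = 2H₀/(2π) × 57.40 h = (1.5078/π) × 57.40 = 27.55 h.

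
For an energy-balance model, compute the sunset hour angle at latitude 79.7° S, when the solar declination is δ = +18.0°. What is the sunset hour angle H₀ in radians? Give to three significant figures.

cos H₀ = −tan φ · tan δ = 1.7879 ≥ 1, so the Sun never rises (polar night) and H₀ = 0.

H₀ = 0.00 rad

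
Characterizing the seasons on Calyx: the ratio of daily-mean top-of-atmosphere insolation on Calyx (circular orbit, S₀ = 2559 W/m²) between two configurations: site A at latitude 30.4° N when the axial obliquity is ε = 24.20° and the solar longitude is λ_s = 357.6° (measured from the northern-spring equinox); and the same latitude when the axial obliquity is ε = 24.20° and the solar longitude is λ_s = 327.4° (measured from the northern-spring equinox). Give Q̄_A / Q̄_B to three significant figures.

Q̄_A / Q̄_B ≈ 1.26

— Configuration A (φ=+30.4°):
Solar declination: sin δ = sin ε · sin λ_s = sin 24.20° × sin 357.6° = -0.01717, so δ = -0.984°.
cos H₀ = −tan(+30.4°) tan(-0.984°) = 0.0101, H₀ = 1.5607 rad.
Bracket: H₀ sin φ sin δ + cos φ cos δ sin H₀ = 1.5607×0.50603×-0.01717 + 0.86251×0.99985×0.99995 = -0.013560 + 0.862338 = 0.848778.
Q̄ = (S₀/π) × [bracket] = (2559/π) × 0.848778 = 691.38 W/m².
— Configuration B (φ=+30.4°):
Solar declination: sin δ = sin ε · sin λ_s = sin 24.20° × sin 327.4° = -0.22085, so δ = -12.759°.
cos H₀ = −tan(+30.4°) tan(-12.759°) = 0.1329, H₀ = 1.4375 rad.
Bracket: H₀ sin φ sin δ + cos φ cos δ sin H₀ = 1.4375×0.50603×-0.22085 + 0.86251×0.97531×0.99114 = -0.160650 + 0.833761 = 0.673111.
Q̄ = (S₀/π) × [bracket] = (2559/π) × 0.673111 = 548.29 W/m².
Ratio Q̄_A / Q̄_B = 691.38 / 548.29 = 1.261.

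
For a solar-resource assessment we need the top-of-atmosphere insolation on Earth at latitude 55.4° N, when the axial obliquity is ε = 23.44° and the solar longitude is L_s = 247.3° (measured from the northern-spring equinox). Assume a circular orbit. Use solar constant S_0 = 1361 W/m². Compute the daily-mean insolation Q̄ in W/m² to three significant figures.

Solar declination: sin δ = sin ε · sin L_s = sin 23.44° × sin 247.3° = -0.36698, so δ = -21.529°.
cos h₀ = −tan(+55.4°) tan(-21.529°) = 0.5719, h₀ = 0.9620 rad.
Bracket: h₀ sin ϕ sin δ + cos ϕ cos δ sin h₀ = 0.9620×0.82314×-0.36698 + 0.56784×0.93023×0.82035 = -0.290597 + 0.433327 = 0.142730.
Q̄ = (S_0/π) × [bracket] = (1361/π) × 0.142730 = 61.83 W/m².

Q̄ ≈ 61.8 W/m²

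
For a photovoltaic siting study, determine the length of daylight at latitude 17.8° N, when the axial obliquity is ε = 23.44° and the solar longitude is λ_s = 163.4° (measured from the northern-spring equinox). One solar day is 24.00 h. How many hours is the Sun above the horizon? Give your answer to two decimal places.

12.28 h

Solar declination: sin δ = sin ε · sin λ_s = sin 23.44° × sin 163.4° = 0.11364, so δ = +6.525°.
cos H₀ = −tan φ · tan δ = −tan(+17.8°) × tan(+6.525°) = -0.0367, so H₀ = 1.6075 rad = 92.10°.
Daylight = 2H₀/(2π) × 24.00 h = (1.6075/π) × 24.00 = 12.28 h.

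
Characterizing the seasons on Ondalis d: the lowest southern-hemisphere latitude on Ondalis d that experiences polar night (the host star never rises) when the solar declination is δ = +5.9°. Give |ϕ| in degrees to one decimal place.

|ϕ| = 84.1°

Polar night requires cos h₀ = −tan ϕ tan δ ≥ 1, i.e. tan ϕ tan δ ≤ −1.
The boundary is |tan ϕ| · |tan δ| = 1, so |ϕ| = 90° − |δ| = 90° − 5.9° = 84.1° in the southern hemisphere.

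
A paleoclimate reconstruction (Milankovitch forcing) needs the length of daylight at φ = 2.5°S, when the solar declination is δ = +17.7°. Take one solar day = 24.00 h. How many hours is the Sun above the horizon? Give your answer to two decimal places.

11.89 h

cos H₀ = −tan φ · tan δ = −tan(-2.5°) × tan(+17.700°) = 0.0139, so H₀ = 1.5569 rad = 89.20°.
Daylight = 2H₀/(2π) × 24.00 h = (1.5569/π) × 24.00 = 11.89 h.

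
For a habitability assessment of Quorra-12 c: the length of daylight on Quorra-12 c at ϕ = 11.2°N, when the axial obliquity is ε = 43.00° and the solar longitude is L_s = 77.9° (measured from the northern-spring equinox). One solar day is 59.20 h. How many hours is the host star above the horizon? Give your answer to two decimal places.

32.96 h

Solar declination: sin δ = sin ε · sin L_s = sin 43.00° × sin 77.9° = 0.66685, so δ = +41.824°.
cos h₀ = −tan ϕ · tan δ = −tan(+11.2°) × tan(+41.824°) = -0.1772, so h₀ = 1.7489 rad = 100.21°.
Daylight = 2h₀/(2π) × 59.20 h = (1.7489/π) × 59.20 = 32.96 h.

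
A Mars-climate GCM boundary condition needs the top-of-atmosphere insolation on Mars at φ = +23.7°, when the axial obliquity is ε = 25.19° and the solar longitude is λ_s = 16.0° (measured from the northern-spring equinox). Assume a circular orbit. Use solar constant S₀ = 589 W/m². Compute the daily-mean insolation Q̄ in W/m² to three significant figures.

Solar declination: sin δ = sin ε · sin λ_s = sin 25.19° × sin 16.0° = 0.11732, so δ = +6.737°.
cos H₀ = −tan(+23.7°) tan(+6.737°) = -0.0519, H₀ = 1.6227 rad.
Bracket: H₀ sin φ sin δ + cos φ cos δ sin H₀ = 1.6227×0.40195×0.11732 + 0.91566×0.99309×0.99865 = 0.076521 + 0.908105 = 0.984626.
Q̄ = (S₀/π) × [bracket] = (589/π) × 0.984626 = 184.6 W/m².

Q̄ ≈ 185 W/m²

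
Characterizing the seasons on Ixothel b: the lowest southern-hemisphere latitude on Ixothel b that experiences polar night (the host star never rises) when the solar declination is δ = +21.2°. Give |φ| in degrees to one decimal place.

Polar night requires cos H₀ = −tan φ tan δ ≥ 1, i.e. tan φ tan δ ≤ −1.
The boundary is |tan φ| · |tan δ| = 1, so |φ| = 90° − |δ| = 90° − 21.2° = 68.8° in the southern hemisphere.

|φ| = 68.8°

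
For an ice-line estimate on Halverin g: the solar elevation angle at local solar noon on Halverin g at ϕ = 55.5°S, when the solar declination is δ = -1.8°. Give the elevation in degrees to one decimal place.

At local noon the hour angle is zero, so the zenith angle equals |ϕ − δ| = |-55.5° − (-1.800°)| = 53.700°.
Elevation = 90° − 53.700° = 36.3°.

36.3°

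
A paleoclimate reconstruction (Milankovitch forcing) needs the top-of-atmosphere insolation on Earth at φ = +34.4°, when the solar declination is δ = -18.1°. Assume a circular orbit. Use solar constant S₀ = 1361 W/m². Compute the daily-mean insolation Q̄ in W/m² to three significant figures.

Q̄ ≈ 229 W/m²

cos H₀ = −tan(+34.4°) tan(-18.100°) = 0.2238, H₀ = 1.3451 rad.
Bracket: H₀ sin φ sin δ + cos φ cos δ sin H₀ = 1.3451×0.56497×-0.31068 + 0.82511×0.95052×0.97464 = -0.236099 + 0.764394 = 0.528295.
Q̄ = (S₀/π) × [bracket] = (1361/π) × 0.528295 = 228.9 W/m².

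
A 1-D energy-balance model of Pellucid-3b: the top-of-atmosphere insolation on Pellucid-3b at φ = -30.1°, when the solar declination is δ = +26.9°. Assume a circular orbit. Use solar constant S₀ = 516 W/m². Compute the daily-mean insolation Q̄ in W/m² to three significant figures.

cos H₀ = −tan(-30.1°) tan(+26.900°) = 0.2941, H₀ = 1.2723 rad.
Bracket: H₀ sin φ sin δ + cos φ cos δ sin H₀ = 1.2723×-0.50151×0.45243 + 0.86515×0.89180×0.95578 = -0.288683 + 0.737423 = 0.448740.
Q̄ = (S₀/π) × [bracket] = (516/π) × 0.448740 = 73.70 W/m².

Q̄ ≈ 73.7 W/m²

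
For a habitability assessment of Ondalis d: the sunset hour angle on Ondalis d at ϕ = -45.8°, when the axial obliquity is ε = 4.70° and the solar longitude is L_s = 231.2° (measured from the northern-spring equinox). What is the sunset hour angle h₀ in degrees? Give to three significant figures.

Solar declination: sin δ = sin ε · sin L_s = sin 4.70° × sin 231.2° = -0.06386, so δ = -3.661°.
cos h₀ = −tan ϕ · tan δ = −tan(-45.8°) × tan(-3.661°) = -0.0658, so h₀ = 1.6366 rad = 93.77°.

h₀ = 93.8°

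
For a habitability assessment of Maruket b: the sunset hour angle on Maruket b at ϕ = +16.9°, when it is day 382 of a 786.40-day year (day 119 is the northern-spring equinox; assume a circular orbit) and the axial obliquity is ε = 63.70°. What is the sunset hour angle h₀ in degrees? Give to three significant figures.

Solar longitude: L_s = 360° × (382 − 119)/786.40 = 120.397°.
sin δ = sin 63.70° × sin 120.397° = 0.77326, so δ = +50.647°.
cos h₀ = −tan ϕ · tan δ = −tan(+16.9°) × tan(+50.647°) = -0.3705, so h₀ = 1.9503 rad = 111.75°.

h₀ = 112°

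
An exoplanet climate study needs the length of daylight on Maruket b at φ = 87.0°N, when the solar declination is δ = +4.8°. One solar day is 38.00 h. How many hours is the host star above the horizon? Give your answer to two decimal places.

Sunrise equation: cos H₀ = −tan φ · tan δ = -1.6023 ≤ −1, so the host star never sets (polar day) and H₀ = π.
Daylight = 2H₀/(2π) × 38.00 h = (3.1416/π) × 38.00 = 38.00 h.

38.00 h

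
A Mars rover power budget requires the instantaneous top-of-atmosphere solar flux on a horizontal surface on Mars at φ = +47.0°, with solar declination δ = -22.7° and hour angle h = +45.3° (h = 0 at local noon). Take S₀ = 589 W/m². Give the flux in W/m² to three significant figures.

cos θ_z = sin φ sin δ + cos φ cos δ cos h = -0.282234 + 0.442554 = 0.160320.
Flux = S₀ · cos θ_z = 589 × 0.160320 = 94.43 W/m².

94.4 W/m²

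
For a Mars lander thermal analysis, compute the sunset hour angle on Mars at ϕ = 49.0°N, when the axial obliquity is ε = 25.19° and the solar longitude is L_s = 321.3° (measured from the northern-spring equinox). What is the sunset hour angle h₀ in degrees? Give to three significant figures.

Solar declination: sin δ = sin ε · sin L_s = sin 25.19° × sin 321.3° = -0.26612, so δ = -15.433°.
cos h₀ = −tan ϕ · tan δ = −tan(+49.0°) × tan(-15.433°) = 0.3176, so h₀ = 1.2476 rad = 71.48°.

h₀ = 71.5°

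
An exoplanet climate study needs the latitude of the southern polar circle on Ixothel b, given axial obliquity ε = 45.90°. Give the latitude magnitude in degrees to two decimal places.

44.10°

The polar circle is the lowest latitude that experiences at least one full rotation of continuous darkness at the northern-summer solstice; it lies at |φ| = 90° − ε = 90° − 45.90° = 44.10°.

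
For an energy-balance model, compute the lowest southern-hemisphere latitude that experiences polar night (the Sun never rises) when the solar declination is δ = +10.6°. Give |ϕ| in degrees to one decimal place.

Polar night requires cos h₀ = −tan ϕ tan δ ≥ 1, i.e. tan ϕ tan δ ≤ −1.
The boundary is |tan ϕ| · |tan δ| = 1, so |ϕ| = 90° − |δ| = 90° − 10.6° = 79.4° in the southern hemisphere.

|ϕ| = 79.4°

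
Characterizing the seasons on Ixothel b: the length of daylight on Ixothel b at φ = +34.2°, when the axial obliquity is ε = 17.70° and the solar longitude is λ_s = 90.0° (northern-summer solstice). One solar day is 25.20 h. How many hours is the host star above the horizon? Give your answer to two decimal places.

14.35 h

Solar declination: sin δ = sin ε · sin λ_s = sin 17.70° × sin 90.0° = 0.30403, so δ = +17.700°.
cos H₀ = −tan φ · tan δ = −tan(+34.2°) × tan(+17.700°) = -0.2169, so H₀ = 1.7894 rad = 102.53°.
Daylight = 2H₀/(2π) × 25.20 h = (1.7894/π) × 25.20 = 14.35 h.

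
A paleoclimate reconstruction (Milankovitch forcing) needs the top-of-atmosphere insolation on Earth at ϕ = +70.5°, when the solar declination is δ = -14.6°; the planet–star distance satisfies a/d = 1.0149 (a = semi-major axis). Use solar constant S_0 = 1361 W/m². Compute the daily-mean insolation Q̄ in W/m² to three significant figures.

Q̄ ≈ 18.7 W/m²

cos h₀ = −tan(+70.5°) tan(-14.600°) = 0.7356, h₀ = 0.7443 rad.
Bracket: h₀ sin ϕ sin δ + cos ϕ cos δ sin h₀ = 0.7443×0.94264×-0.25207 + 0.33381×0.96771×0.67744 = -0.176854 + 0.218834 = 0.041980.
Inverse-square distance factor (a/d)² = 1.0149² = 1.030022.
Q̄ = (S_0/π) × 1.030022 × [bracket] = (1361/π) × 1.030022 × 0.041980 = 18.73 W/m².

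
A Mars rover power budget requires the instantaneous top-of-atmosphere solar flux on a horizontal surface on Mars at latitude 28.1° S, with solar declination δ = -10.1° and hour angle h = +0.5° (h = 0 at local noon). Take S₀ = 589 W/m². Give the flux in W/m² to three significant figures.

cos θ_z = sin φ sin δ + cos φ cos δ cos h = 0.082600 + 0.868424 = 0.951024.
Flux = S₀ · cos θ_z = 589 × 0.951024 = 560.2 W/m².

560 W/m²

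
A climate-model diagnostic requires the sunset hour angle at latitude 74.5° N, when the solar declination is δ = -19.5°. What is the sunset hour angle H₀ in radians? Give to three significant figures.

H₀ = 0.00 rad

cos H₀ = −tan φ · tan δ = 1.2769 ≥ 1, so the Sun never rises (polar night) and H₀ = 0.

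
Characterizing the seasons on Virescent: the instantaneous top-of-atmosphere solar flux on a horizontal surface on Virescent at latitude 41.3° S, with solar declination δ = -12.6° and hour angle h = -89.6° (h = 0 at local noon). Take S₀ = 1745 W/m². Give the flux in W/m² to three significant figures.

cos θ_z = sin φ sin δ + cos φ cos δ cos h = 0.143975 + 0.005118 = 0.149093.
Flux = S₀ · cos θ_z = 1745 × 0.149093 = 260.2 W/m².

260 W/m²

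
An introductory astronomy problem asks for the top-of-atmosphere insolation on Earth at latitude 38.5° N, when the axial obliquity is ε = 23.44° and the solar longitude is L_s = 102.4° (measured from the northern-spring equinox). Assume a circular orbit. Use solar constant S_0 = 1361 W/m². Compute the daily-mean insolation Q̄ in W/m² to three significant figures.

Q̄ ≈ 495 W/m²

Solar declination: sin δ = sin ε · sin L_s = sin 23.44° × sin 102.4° = 0.38851, so δ = +22.862°.
cos h₀ = −tan(+38.5°) tan(+22.862°) = -0.3354, h₀ = 1.9128 rad.
Bracket: h₀ sin ϕ sin δ + cos ϕ cos δ sin h₀ = 1.9128×0.62251×0.38851 + 0.78261×0.92144×0.94208 = 0.462613 + 0.679360 = 1.141973.
Q̄ = (S_0/π) × [bracket] = (1361/π) × 1.141973 = 494.7 W/m².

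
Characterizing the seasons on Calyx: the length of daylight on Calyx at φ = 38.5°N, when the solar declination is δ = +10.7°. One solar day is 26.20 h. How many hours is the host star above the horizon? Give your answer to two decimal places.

cos H₀ = −tan φ · tan δ = −tan(+38.5°) × tan(+10.700°) = -0.1503, so H₀ = 1.7217 rad = 98.64°.
Daylight = 2H₀/(2π) × 26.20 h = (1.7217/π) × 26.20 = 14.36 h.

14.36 h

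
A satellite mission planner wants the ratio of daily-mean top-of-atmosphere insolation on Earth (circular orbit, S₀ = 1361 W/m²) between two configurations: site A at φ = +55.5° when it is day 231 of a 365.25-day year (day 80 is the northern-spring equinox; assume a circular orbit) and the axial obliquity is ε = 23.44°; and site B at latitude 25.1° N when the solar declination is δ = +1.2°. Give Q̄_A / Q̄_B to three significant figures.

— Configuration A (φ=+55.5°):
Solar longitude: λ_s = 360° × (231 − 80)/365.25 = 148.830°.
sin δ = sin 23.44° × sin 148.830° = 0.20589, so δ = +11.882°.
cos H₀ = −tan(+55.5°) tan(+11.882°) = -0.3061, H₀ = 1.8819 rad.
Bracket: H₀ sin φ sin δ + cos φ cos δ sin H₀ = 1.8819×0.82413×0.20589 + 0.56641×0.97858×0.95199 = 0.319321 + 0.527667 = 0.846988.
Q̄ = (S₀/π) × [bracket] = (1361/π) × 0.846988 = 366.93 W/m².
— Configuration B (φ=+25.1°):
cos H₀ = −tan(+25.1°) tan(+1.200°) = -0.0098, H₀ = 1.5806 rad.
Bracket: H₀ sin φ sin δ + cos φ cos δ sin H₀ = 1.5806×0.42420×0.02094 + 0.90557×0.99978×0.99995 = 0.014040 + 0.905326 = 0.919366.
Q̄ = (S₀/π) × [bracket] = (1361/π) × 0.919366 = 398.29 W/m².
Ratio Q̄_A / Q̄_B = 366.93 / 398.29 = 0.9213.

Q̄_A / Q̄_B ≈ 0.921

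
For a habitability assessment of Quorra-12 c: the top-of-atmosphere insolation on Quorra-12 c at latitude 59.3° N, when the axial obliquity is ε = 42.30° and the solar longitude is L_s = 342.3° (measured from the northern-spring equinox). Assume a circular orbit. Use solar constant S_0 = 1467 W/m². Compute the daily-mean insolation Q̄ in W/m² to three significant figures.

Q̄ ≈ 119 W/m²

Solar declination: sin δ = sin ε · sin L_s = sin 42.30° × sin 342.3° = -0.20462, so δ = -11.807°.
cos h₀ = −tan(+59.3°) tan(-11.807°) = 0.3521, h₀ = 1.2110 rad.
Bracket: h₀ sin ϕ sin δ + cos ϕ cos δ sin h₀ = 1.2110×0.85985×-0.20462 + 0.51054×0.97884×0.93598 = -0.213066 + 0.467744 = 0.254678.
Q̄ = (S_0/π) × [bracket] = (1467/π) × 0.254678 = 118.9 W/m².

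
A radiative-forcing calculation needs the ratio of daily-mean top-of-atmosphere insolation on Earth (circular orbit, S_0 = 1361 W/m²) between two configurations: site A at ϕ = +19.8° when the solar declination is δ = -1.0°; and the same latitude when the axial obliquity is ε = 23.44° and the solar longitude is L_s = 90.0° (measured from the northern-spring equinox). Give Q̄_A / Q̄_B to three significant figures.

Q̄_A / Q̄_B ≈ 0.858

— Configuration A (ϕ=+19.8°):
cos h₀ = −tan(+19.8°) tan(-1.000°) = 0.0063, h₀ = 1.5645 rad.
Bracket: h₀ sin ϕ sin δ + cos ϕ cos δ sin h₀ = 1.5645×0.33874×-0.01745 + 0.94088×0.99985×0.99998 = -0.009248 + 0.940720 = 0.931472.
Q̄ = (S_0/π) × [bracket] = (1361/π) × 0.931472 = 403.53 W/m².
— Configuration B (ϕ=+19.8°):
Solar declination: sin δ = sin ε · sin L_s = sin 23.44° × sin 90.0° = 0.39779, so δ = +23.440°.
cos h₀ = −tan(+19.8°) tan(+23.440°) = -0.1561, h₀ = 1.7275 rad.
Bracket: h₀ sin ϕ sin δ + cos ϕ cos δ sin h₀ = 1.7275×0.33874×0.39779 + 0.94088×0.91748×0.98774 = 0.232776 + 0.852655 = 1.085431.
Q̄ = (S_0/π) × [bracket] = (1361/π) × 1.085431 = 470.23 W/m².
Ratio Q̄_A / Q̄_B = 403.53 / 470.23 = 0.8582.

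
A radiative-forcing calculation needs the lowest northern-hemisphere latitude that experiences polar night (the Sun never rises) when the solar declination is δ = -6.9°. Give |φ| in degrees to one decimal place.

|φ| = 83.1°

Polar night requires cos H₀ = −tan φ tan δ ≥ 1, i.e. tan φ tan δ ≤ −1.
The boundary is |tan φ| · |tan δ| = 1, so |φ| = 90° − |δ| = 90° − 6.9° = 83.1° in the northern hemisphere.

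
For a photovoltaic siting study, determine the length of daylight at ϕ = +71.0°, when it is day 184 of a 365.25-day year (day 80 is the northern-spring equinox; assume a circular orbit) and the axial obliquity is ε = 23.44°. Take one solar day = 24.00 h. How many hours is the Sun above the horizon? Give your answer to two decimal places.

24.00 h

Solar longitude: L_s = 360° × (184 − 80)/365.25 = 102.505°.
sin δ = sin 23.44° × sin 102.505° = 0.38835, so δ = +22.852°.
Sunrise equation: cos h₀ = −tan ϕ · tan δ = -1.2239 ≤ −1, so the Sun never sets (polar day) and h₀ = π.
Daylight = 2h₀/(2π) × 24.00 h = (3.1416/π) × 24.00 = 24.00 h.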